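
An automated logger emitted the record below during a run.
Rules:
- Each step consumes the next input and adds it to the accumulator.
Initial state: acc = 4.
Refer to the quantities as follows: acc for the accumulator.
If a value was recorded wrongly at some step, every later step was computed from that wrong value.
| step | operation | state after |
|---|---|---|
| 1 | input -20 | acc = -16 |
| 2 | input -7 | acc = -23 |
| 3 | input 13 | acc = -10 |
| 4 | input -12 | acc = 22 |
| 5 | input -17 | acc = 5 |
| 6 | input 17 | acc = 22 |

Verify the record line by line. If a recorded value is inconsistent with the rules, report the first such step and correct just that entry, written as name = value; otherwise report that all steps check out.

step 4, acc = -22

1. acc = 4 + -20 = -16 (same as recorded)
2. acc = -16 + -7 = -23 (verified)
3. acc = -23 + 13 = -10 (verified)
4. acc = -10 + -12 = -22 (the record disagrees here)
First incorrect step: 4; the correct value is acc = -22.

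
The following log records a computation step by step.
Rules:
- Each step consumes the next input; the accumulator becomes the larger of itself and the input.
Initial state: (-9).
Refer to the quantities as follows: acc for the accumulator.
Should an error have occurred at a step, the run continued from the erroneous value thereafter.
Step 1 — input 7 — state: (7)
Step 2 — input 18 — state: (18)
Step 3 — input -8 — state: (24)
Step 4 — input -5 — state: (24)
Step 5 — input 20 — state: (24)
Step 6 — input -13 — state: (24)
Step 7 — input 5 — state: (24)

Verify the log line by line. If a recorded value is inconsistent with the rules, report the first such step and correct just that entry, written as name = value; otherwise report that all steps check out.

1. acc = max(-9, 7) = 7 (exactly as logged)
2. acc = max(7, 18) = 18 (no discrepancy)
3. acc = max(18, -8) = 18 (the entry is off here)
Conclusion: step 3 carries the first error; the entry should be acc = 18.

step 3, acc = 18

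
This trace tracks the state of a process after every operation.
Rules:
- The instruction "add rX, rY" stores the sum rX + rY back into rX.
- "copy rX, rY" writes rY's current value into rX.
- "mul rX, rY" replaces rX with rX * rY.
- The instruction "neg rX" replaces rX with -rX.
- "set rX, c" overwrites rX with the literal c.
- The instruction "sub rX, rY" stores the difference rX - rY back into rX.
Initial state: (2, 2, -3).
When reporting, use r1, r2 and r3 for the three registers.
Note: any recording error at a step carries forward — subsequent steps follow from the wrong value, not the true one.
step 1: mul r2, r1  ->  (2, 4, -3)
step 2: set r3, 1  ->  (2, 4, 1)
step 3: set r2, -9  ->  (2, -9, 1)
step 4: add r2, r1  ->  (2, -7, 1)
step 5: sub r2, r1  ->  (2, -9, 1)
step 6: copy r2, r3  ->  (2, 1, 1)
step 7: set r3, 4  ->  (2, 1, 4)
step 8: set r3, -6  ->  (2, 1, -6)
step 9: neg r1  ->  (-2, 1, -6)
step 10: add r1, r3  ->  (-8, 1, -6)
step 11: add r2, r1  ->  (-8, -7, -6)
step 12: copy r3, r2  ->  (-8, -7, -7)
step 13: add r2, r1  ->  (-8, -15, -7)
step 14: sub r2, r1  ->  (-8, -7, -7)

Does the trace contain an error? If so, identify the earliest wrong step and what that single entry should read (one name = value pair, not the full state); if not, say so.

Recomputing the run from the initial state:
step 1: r1 = 2, r2 = 4, r3 = -3
step 2: r1 = 2, r2 = 4, r3 = 1
step 3: r1 = 2, r2 = -9, r3 = 1
step 4: r1 = 2, r2 = -7, r3 = 1
step 5: r1 = 2, r2 = -9, r3 = 1
step 6: r1 = 2, r2 = 1, r3 = 1
step 7: r1 = 2, r2 = 1, r3 = 4
step 8: r1 = 2, r2 = 1, r3 = -6
step 9: r1 = -2, r2 = 1, r3 = -6
step 10: r1 = -8, r2 = 1, r3 = -6
step 11: r1 = -8, r2 = -7, r3 = -6
step 12: r1 = -8, r2 = -7, r3 = -7
step 13: r1 = -8, r2 = -15, r3 = -7
step 14: r1 = -8, r2 = -7, r3 = -7
This matches the trace at every step.

no error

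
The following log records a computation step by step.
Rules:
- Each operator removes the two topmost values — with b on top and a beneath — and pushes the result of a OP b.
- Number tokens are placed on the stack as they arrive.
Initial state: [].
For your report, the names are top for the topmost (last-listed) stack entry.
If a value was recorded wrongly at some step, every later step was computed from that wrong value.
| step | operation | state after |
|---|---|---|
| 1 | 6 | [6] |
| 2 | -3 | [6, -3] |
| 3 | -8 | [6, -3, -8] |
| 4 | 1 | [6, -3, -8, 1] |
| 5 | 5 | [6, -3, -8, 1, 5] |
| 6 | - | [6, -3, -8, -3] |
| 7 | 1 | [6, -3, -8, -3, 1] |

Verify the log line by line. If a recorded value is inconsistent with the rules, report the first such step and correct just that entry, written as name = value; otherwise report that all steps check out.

step 6, top = -4

Recomputing the run from the initial state:
step 1: [6]
step 2: [6, -3]
step 3: [6, -3, -8]
step 4: [6, -3, -8, 1]
step 5: [6, -3, -8, 1, 5]
step 6: [6, -3, -8, -4]
step 7: [6, -3, -8, -4, 1]
The first disagreement with the log is at step 6, where the value should be top = -4.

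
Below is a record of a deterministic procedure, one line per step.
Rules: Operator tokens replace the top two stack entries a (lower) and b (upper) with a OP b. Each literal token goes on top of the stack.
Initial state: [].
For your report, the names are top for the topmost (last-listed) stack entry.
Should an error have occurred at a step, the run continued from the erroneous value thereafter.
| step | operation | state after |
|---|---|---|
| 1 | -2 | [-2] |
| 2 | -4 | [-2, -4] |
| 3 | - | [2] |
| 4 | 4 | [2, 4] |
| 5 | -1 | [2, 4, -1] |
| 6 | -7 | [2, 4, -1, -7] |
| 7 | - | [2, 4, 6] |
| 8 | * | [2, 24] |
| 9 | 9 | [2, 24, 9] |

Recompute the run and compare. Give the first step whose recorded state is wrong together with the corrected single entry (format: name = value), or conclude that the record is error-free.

Recomputing the run from the initial state:
step 1: [-2]
step 2: [-2, -4]
step 3: [2]
step 4: [2, 4]
step 5: [2, 4, -1]
step 6: [2, 4, -1, -7]
step 7: [2, 4, 6]
step 8: [2, 24]
step 9: [2, 24, 9]
This matches the record at every step.

no error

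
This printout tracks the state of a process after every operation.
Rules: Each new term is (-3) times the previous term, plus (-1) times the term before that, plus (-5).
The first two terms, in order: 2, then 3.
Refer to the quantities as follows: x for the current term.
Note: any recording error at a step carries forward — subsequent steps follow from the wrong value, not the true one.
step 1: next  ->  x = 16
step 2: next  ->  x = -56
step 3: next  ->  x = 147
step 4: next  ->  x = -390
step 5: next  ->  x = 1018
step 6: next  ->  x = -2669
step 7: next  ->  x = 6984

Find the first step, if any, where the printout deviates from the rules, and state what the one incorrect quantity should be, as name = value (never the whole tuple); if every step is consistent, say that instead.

Recomputing the run from the initial state:
step 1: x = -16
step 2: x = 40
step 3: x = -109
step 4: x = 282
step 5: x = -742
step 6: x = 1939
step 7: x = -5080
The first disagreement with the printout is at step 1, where the value should be x = -16.

step 1, x = -16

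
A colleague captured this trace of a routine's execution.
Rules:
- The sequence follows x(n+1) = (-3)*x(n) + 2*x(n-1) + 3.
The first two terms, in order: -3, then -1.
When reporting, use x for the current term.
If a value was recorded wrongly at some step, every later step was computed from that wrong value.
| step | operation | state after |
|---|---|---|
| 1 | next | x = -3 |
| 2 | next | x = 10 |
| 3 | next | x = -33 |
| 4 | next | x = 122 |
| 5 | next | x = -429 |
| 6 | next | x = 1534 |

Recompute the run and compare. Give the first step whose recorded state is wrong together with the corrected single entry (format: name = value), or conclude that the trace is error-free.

1. x = -3*(-1) + (2)*(-3) + (3) = 0 (this is not what the trace shows)
Step 1 is the first one off; corrected, x = 0.

step 1, x = 0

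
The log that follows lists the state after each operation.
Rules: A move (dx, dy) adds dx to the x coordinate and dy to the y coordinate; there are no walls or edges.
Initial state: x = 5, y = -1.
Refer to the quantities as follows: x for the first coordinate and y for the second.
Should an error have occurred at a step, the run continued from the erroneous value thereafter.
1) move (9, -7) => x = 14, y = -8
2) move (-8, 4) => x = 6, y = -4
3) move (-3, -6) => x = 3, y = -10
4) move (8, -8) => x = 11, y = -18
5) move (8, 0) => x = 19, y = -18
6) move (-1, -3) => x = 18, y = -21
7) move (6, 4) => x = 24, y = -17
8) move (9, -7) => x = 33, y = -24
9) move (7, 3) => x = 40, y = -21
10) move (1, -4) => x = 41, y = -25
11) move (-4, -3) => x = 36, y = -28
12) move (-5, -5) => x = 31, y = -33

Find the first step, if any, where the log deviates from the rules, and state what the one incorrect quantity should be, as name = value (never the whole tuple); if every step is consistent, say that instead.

step 11, x = 37

step 1: x = 5 + (9) = 14, y = -1 + (-7) = -8 -> verified
step 2: x = 14 + (-8) = 6, y = -8 + (4) = -4 -> consistent with the log
step 3: x = 6 + (-3) = 3, y = -4 + (-6) = -10 -> in agreement
step 4: x = 3 + (8) = 11, y = -10 + (-8) = -18 -> consistent with the log
step 5: x = 11 + (8) = 19, y = -18 + (0) = -18 -> in agreement
step 6: x = 19 + (-1) = 18, y = -18 + (-3) = -21 -> no discrepancy
step 7: x = 18 + (6) = 24, y = -21 + (4) = -17 -> confirmed correct
step 8: x = 24 + (9) = 33, y = -17 + (-7) = -24 -> verified
step 9: x = 33 + (7) = 40, y = -24 + (3) = -21 -> no discrepancy
step 10: x = 40 + (1) = 41, y = -21 + (-4) = -25 -> checks out
step 11: x = 41 + (-4) = 37, y = -25 + (-3) = -28 -> not what was recorded
Step 11 is the first one off; corrected, x = 37.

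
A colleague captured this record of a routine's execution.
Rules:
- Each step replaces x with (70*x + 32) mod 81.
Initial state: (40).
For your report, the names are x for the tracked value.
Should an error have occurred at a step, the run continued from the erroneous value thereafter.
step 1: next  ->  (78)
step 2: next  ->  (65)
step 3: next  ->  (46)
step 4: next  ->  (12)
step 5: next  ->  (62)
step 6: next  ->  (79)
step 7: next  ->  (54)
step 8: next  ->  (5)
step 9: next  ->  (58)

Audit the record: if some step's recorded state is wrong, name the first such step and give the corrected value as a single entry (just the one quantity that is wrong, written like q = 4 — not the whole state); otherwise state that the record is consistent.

Recomputing the run from the initial state:
step 1: x = 78
step 2: x = 65
step 3: x = 46
step 4: x = 12
step 5: x = 62
step 6: x = 79
step 7: x = 54
step 8: x = 5
step 9: x = 58
This matches the record at every step.

no error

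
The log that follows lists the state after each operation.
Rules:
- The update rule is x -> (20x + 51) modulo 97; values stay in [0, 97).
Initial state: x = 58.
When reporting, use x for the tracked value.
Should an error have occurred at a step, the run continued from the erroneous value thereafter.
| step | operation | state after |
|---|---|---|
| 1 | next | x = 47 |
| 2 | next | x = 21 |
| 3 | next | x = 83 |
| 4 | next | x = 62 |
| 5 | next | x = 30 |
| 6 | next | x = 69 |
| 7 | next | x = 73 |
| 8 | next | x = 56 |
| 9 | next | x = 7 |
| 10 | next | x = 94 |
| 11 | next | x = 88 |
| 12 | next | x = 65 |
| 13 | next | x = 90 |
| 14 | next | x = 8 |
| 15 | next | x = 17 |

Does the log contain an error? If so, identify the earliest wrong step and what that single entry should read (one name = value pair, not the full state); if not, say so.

no error

step 1: x = (20*58 + 51) mod 97 = 47 -> verified
step 2: x = (20*47 + 51) mod 97 = 21 -> exactly as logged
step 3: x = (20*21 + 51) mod 97 = 83 -> no discrepancy
step 4: x = (20*83 + 51) mod 97 = 62 -> confirmed correct
step 5: x = (20*62 + 51) mod 97 = 30 -> verified
step 6: x = (20*30 + 51) mod 97 = 69 -> matches
step 7: x = (20*69 + 51) mod 97 = 73 -> agrees with the log
step 8: x = (20*73 + 51) mod 97 = 56 -> same as recorded
step 9: x = (20*56 + 51) mod 97 = 7 -> matches
step 10: x = (20*7 + 51) mod 97 = 94 -> in agreement
step 11: x = (20*94 + 51) mod 97 = 88 -> same as recorded
step 12: x = (20*88 + 51) mod 97 = 65 -> in agreement
step 13: x = (20*65 + 51) mod 97 = 90 -> verified
step 14: x = (20*90 + 51) mod 97 = 8 -> agrees with the log
step 15: x = (20*8 + 51) mod 97 = 17 -> same as recorded
All entries verified; no error found.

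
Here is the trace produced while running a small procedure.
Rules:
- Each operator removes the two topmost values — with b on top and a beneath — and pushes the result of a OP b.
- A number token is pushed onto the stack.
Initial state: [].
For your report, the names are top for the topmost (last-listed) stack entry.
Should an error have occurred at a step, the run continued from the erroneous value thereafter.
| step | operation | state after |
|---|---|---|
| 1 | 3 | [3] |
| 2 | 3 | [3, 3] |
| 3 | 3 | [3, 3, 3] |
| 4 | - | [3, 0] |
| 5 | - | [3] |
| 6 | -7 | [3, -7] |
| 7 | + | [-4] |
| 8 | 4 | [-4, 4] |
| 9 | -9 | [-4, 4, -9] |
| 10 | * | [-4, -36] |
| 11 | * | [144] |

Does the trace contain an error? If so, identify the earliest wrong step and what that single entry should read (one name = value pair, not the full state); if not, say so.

no error

Recomputing the run from the initial state:
step 1: [3]
step 2: [3, 3]
step 3: [3, 3, 3]
step 4: [3, 0]
step 5: [3]
step 6: [3, -7]
step 7: [-4]
step 8: [-4, 4]
step 9: [-4, 4, -9]
step 10: [-4, -36]
step 11: [144]
This matches the trace at every step.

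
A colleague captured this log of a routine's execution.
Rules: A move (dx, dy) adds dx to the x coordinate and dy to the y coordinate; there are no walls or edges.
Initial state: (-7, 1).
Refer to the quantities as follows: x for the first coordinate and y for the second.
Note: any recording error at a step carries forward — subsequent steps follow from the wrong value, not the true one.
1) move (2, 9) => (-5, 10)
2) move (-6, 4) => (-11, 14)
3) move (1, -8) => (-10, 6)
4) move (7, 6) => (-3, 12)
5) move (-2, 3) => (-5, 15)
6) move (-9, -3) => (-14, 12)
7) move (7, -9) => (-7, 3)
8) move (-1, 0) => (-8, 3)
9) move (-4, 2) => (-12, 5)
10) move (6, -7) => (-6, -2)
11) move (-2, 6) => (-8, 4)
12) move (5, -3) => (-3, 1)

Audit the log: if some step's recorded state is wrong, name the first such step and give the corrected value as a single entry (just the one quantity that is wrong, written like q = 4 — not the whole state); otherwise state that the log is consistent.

Recomputing the run from the initial state:
step 1: x = -5, y = 10
step 2: x = -11, y = 14
step 3: x = -10, y = 6
step 4: x = -3, y = 12
step 5: x = -5, y = 15
step 6: x = -14, y = 12
step 7: x = -7, y = 3
step 8: x = -8, y = 3
step 9: x = -12, y = 5
step 10: x = -6, y = -2
step 11: x = -8, y = 4
step 12: x = -3, y = 1
This matches the log at every step.

no error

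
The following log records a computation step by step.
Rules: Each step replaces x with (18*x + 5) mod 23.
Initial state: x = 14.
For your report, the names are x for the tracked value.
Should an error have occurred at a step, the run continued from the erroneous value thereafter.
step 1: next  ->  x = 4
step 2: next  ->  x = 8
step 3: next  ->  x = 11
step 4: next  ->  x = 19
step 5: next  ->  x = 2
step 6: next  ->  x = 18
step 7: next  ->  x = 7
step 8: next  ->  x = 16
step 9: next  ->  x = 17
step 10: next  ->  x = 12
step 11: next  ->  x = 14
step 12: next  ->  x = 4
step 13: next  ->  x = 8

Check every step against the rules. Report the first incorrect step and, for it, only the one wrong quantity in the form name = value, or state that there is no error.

no error

Recomputing the run from the initial state:
step 1: x = 4
step 2: x = 8
step 3: x = 11
step 4: x = 19
step 5: x = 2
step 6: x = 18
step 7: x = 7
step 8: x = 16
step 9: x = 17
step 10: x = 12
step 11: x = 14
step 12: x = 4
step 13: x = 8
This matches the log at every step.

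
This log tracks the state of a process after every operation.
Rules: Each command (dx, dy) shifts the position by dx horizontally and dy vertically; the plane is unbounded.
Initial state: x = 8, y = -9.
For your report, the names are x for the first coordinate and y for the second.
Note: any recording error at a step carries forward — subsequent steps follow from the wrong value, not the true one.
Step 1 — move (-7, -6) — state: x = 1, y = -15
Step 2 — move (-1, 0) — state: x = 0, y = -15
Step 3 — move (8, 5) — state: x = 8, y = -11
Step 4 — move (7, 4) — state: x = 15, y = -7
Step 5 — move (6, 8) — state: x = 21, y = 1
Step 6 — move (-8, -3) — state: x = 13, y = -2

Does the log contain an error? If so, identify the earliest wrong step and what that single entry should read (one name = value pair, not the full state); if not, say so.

step 3, y = -10

Step 1: x = 8 + (-7) = 1, y = -9 + (-6) = -15 — verified.
Step 2: x = 1 + (-1) = 0, y = -15 + (0) = -15 — agrees with the log.
Step 3: x = 0 + (8) = 8, y = -15 + (5) = -10 — not what was recorded.
That makes step 3 the first incorrect line — y = -10 is what it should show.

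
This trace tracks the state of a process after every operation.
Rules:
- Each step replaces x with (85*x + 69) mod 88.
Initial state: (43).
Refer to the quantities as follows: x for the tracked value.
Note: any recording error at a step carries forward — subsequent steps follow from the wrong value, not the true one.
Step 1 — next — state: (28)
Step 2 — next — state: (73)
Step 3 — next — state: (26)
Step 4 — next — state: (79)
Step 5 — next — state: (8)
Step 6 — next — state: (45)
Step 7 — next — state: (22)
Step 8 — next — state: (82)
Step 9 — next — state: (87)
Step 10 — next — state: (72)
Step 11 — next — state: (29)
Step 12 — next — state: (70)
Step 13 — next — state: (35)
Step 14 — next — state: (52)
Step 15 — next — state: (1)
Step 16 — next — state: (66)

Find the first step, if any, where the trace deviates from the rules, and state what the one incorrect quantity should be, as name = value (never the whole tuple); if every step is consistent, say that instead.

step 1: x = (85*43 + 69) mod 88 = 28 -> agrees with the trace
step 2: x = (85*28 + 69) mod 88 = 73 -> consistent with the trace
step 3: x = (85*73 + 69) mod 88 = 26 -> matches
step 4: x = (85*26 + 69) mod 88 = 79 -> checks out
step 5: x = (85*79 + 69) mod 88 = 8 -> no discrepancy
step 6: x = (85*8 + 69) mod 88 = 45 -> exactly as logged
step 7: x = (85*45 + 69) mod 88 = 22 -> in agreement
step 8: x = (85*22 + 69) mod 88 = 3 -> the recorded entry deviates here
Conclusion: step 8 carries the first error; the entry should be x = 3.

step 8, x = 3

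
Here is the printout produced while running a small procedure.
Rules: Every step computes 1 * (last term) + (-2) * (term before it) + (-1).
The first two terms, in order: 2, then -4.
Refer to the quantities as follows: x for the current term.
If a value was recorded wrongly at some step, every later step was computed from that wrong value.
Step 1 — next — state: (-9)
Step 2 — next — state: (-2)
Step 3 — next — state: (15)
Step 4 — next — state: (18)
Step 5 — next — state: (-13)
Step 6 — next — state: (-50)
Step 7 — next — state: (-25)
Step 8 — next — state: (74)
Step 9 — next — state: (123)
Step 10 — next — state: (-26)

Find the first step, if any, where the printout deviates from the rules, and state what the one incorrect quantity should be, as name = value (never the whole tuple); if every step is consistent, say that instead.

Recomputing the run from the initial state:
step 1: x = -9
step 2: x = -2
step 3: x = 15
step 4: x = 18
step 5: x = -13
step 6: x = -50
step 7: x = -25
step 8: x = 74
step 9: x = 123
step 10: x = -26
This matches the printout at every step.

no error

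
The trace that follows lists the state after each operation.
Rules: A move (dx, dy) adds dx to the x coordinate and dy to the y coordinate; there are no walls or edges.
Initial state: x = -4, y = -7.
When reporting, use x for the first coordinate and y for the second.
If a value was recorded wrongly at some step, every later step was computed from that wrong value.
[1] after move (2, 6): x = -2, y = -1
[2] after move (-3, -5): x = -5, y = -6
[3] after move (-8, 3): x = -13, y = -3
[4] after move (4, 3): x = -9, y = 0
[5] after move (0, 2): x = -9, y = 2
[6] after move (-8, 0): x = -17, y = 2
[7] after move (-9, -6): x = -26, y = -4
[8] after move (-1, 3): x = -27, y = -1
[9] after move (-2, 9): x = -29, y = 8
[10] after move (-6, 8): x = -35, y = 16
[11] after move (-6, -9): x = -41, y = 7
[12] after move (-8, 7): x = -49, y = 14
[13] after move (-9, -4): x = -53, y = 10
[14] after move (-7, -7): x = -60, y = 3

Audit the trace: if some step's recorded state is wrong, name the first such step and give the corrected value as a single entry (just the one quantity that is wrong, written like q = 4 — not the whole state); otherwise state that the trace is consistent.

step 13, x = -58

Recomputing the run from the initial state:
step 1: x = -2, y = -1
step 2: x = -5, y = -6
step 3: x = -13, y = -3
step 4: x = -9, y = 0
step 5: x = -9, y = 2
step 6: x = -17, y = 2
step 7: x = -26, y = -4
step 8: x = -27, y = -1
step 9: x = -29, y = 8
step 10: x = -35, y = 16
step 11: x = -41, y = 7
step 12: x = -49, y = 14
step 13: x = -58, y = 10
step 14: x = -65, y = 3
The first disagreement with the trace is at step 13, where the value should be x = -58.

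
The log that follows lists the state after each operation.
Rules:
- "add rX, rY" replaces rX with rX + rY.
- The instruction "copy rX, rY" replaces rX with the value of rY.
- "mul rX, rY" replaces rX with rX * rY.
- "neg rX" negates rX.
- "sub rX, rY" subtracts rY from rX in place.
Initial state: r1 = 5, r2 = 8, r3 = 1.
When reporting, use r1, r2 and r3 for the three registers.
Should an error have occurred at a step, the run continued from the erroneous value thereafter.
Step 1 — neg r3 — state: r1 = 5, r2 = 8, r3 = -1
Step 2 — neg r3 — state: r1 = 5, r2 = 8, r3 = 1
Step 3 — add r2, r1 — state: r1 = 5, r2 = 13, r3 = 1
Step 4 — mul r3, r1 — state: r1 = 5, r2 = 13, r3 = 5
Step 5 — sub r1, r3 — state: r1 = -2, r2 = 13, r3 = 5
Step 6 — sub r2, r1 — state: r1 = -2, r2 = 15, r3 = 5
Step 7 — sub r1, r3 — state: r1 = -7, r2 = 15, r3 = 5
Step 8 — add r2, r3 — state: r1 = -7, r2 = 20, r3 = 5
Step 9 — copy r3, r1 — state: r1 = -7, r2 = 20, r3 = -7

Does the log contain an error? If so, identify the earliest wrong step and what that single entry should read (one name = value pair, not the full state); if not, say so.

step 5, r1 = 0

1. r3 = -(1) = -1 (same as recorded)
2. r3 = -(-1) = 1 (checks out)
3. r2 = 8 + 5 = 13 (in agreement)
4. r3 = 1 * 5 = 5 (same as recorded)
5. r1 = 5 - 5 = 0 (not what was recorded)
The earliest wrong entry is at step 5: it should read r1 = 0.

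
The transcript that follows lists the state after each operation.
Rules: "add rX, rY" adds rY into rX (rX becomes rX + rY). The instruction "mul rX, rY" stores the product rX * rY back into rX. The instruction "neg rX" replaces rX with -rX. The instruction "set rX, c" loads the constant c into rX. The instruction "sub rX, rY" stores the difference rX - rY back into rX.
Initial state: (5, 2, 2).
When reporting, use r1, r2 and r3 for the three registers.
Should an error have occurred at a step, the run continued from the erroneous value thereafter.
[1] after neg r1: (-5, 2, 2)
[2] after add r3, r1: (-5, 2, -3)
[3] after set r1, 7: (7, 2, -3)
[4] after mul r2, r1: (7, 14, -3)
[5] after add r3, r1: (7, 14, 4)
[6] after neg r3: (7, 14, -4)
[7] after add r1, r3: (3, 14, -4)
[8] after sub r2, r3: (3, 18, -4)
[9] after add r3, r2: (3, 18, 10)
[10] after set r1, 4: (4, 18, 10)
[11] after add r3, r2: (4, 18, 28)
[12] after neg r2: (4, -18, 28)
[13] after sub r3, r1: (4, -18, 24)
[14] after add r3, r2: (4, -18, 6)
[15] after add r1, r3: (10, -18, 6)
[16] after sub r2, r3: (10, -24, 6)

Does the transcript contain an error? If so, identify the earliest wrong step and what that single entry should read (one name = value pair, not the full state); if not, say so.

step 9, r3 = 14

Step 1: r1 = -(5) = -5 — checks out.
Step 2: r3 = 2 + -5 = -3 — consistent with the transcript.
Step 3: r1 = 7 — same as recorded.
Step 4: r2 = 2 * 7 = 14 — same as recorded.
Step 5: r3 = -3 + 7 = 4 — in agreement.
Step 6: r3 = -(4) = -4 — no discrepancy.
Step 7: r1 = 7 + -4 = 3 — same as recorded.
Step 8: r2 = 14 - -4 = 18 — no discrepancy.
Step 9: r3 = -4 + 18 = 14 — first mismatch against the transcript.
Conclusion: step 9 carries the first error; the entry should be r3 = 14.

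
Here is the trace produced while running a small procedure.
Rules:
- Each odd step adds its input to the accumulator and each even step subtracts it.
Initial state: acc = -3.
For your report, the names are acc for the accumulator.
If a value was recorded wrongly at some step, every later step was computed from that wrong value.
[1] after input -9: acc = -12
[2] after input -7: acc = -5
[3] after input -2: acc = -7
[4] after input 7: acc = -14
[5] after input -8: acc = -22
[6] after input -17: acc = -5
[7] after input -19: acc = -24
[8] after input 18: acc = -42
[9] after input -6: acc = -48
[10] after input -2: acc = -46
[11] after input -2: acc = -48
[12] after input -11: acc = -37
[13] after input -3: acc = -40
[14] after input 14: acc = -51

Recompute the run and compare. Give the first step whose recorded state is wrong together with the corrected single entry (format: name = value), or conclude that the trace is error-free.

step 14, acc = -54

1. acc = -3 + -9 = -12 (confirmed correct)
2. acc = -12 - -7 = -5 (no discrepancy)
3. acc = -5 + -2 = -7 (consistent with the trace)
4. acc = -7 - 7 = -14 (verified)
5. acc = -14 + -8 = -22 (same as recorded)
6. acc = -22 - -17 = -5 (no discrepancy)
7. acc = -5 + -19 = -24 (matches)
8. acc = -24 - 18 = -42 (no discrepancy)
9. acc = -42 + -6 = -48 (confirmed correct)
10. acc = -48 - -2 = -46 (exactly as logged)
11. acc = -46 + -2 = -48 (checks out)
12. acc = -48 - -11 = -37 (checks out)
13. acc = -37 + -3 = -40 (agrees with the trace)
14. acc = -40 - 14 = -54 (the trace disagrees here)
That makes step 14 the first incorrect line — acc = -54 is what it should show.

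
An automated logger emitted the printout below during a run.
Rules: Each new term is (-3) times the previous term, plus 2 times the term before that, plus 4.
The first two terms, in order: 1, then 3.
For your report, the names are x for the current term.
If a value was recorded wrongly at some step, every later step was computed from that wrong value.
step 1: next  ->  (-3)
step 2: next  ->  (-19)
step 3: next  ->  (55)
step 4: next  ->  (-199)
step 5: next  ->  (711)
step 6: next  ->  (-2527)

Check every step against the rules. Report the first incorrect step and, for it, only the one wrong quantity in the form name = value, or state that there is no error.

step 2, x = 19

1. x = -3*(3) + (2)*(1) + (4) = -3 (no discrepancy)
2. x = -3*(-3) + (2)*(3) + (4) = 19 (first mismatch against the printout)
Step 2 is the first one off; corrected, x = 19.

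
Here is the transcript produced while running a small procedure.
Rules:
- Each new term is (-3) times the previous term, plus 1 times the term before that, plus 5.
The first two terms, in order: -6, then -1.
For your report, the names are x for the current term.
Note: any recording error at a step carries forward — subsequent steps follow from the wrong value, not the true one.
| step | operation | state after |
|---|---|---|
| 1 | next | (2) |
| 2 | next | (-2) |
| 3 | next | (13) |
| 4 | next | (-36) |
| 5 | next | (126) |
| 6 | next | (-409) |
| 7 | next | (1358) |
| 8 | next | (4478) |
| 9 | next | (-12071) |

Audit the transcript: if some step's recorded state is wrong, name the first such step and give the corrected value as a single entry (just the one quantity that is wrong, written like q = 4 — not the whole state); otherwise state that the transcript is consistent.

step 8, x = -4478

Recomputing the run from the initial state:
step 1: x = 2
step 2: x = -2
step 3: x = 13
step 4: x = -36
step 5: x = 126
step 6: x = -409
step 7: x = 1358
step 8: x = -4478
step 9: x = 14797
The first disagreement with the transcript is at step 8, where the value should be x = -4478.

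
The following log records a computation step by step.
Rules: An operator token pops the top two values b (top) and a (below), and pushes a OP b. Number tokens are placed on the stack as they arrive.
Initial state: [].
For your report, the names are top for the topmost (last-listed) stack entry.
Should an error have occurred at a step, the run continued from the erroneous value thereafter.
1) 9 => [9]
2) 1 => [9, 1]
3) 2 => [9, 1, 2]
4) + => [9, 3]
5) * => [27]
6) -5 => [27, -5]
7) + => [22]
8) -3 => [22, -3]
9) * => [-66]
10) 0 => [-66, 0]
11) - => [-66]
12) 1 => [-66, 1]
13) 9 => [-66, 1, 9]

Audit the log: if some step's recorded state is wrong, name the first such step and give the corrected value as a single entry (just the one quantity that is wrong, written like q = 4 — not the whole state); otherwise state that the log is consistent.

no error

Step 1: push 9: top = 9 — checks out.
Step 2: push 1: top = 1 — matches.
Step 3: push 2: top = 2 — exactly as logged.
Step 4: 1 + 2 = 3 — matches.
Step 5: 9 * 3 = 27 — matches.
Step 6: push -5: top = -5 — agrees with the log.
Step 7: 27 + -5 = 22 — checks out.
Step 8: push -3: top = -3 — checks out.
Step 9: 22 * -3 = -66 — confirmed correct.
Step 10: push 0: top = 0 — agrees with the log.
Step 11: -66 - 0 = -66 — same as recorded.
Step 12: push 1: top = 1 — agrees with the log.
Step 13: push 9: top = 9 — verified.
The recomputation confirms every line.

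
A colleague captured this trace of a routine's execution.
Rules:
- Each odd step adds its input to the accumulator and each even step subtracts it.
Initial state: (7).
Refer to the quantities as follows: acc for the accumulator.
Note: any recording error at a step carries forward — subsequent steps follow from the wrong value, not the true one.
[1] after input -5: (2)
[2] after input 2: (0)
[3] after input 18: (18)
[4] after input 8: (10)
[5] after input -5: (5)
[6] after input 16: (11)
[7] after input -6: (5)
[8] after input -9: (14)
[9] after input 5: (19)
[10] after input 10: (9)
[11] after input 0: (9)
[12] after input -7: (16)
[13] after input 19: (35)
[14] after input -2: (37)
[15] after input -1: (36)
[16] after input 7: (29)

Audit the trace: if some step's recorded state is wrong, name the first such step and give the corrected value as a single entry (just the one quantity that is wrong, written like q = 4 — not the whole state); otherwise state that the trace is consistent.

1. acc = 7 + -5 = 2 (matches)
2. acc = 2 - 2 = 0 (agrees with the trace)
3. acc = 0 + 18 = 18 (matches)
4. acc = 18 - 8 = 10 (confirmed correct)
5. acc = 10 + -5 = 5 (same as recorded)
6. acc = 5 - 16 = -11 (this is not what the trace shows)
So the first discrepancy is step 6, where the right value is acc = -11.

step 6, acc = -11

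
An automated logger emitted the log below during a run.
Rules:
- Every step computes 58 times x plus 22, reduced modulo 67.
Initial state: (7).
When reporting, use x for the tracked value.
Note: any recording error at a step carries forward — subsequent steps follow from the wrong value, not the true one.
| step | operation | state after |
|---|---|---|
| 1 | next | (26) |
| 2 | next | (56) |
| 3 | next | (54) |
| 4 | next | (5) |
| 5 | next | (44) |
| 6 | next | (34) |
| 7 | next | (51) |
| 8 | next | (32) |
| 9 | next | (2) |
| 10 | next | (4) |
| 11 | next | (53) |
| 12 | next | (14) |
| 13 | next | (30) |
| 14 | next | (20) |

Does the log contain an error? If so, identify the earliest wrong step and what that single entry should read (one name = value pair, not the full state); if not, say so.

step 6, x = 28

step 1: x = (58*7 + 22) mod 67 = 26 -> matches
step 2: x = (58*26 + 22) mod 67 = 56 -> agrees with the log
step 3: x = (58*56 + 22) mod 67 = 54 -> confirmed correct
step 4: x = (58*54 + 22) mod 67 = 5 -> agrees with the log
step 5: x = (58*5 + 22) mod 67 = 44 -> matches
step 6: x = (58*44 + 22) mod 67 = 28 -> the log has a different value
That makes step 6 the first incorrect line — x = 28 is what it should show.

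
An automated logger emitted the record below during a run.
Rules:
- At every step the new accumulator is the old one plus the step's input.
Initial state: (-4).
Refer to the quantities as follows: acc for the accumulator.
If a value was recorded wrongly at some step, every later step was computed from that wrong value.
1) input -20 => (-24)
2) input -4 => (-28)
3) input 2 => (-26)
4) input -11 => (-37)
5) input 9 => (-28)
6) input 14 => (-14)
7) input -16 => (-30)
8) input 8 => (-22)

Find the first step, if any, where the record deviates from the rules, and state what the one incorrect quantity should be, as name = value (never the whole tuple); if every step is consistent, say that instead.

Recomputing the run from the initial state:
step 1: acc = -24
step 2: acc = -28
step 3: acc = -26
step 4: acc = -37
step 5: acc = -28
step 6: acc = -14
step 7: acc = -30
step 8: acc = -22
This matches the record at every step.

no error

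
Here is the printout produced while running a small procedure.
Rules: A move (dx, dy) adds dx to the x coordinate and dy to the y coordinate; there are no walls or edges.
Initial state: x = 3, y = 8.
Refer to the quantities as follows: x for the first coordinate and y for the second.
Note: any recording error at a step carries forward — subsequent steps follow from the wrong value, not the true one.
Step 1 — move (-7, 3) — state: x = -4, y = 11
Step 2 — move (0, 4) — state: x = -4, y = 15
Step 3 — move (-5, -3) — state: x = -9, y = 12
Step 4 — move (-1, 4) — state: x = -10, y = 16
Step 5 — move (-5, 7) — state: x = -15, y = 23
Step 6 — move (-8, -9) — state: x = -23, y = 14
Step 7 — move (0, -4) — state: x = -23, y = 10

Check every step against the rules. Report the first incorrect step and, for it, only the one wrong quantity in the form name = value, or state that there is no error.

Step 1: x = 3 + (-7) = -4, y = 8 + (3) = 11 — agrees with the printout.
Step 2: x = -4 + (0) = -4, y = 11 + (4) = 15 — checks out.
Step 3: x = -4 + (-5) = -9, y = 15 + (-3) = 12 — verified.
Step 4: x = -9 + (-1) = -10, y = 12 + (4) = 16 — agrees with the printout.
Step 5: x = -10 + (-5) = -15, y = 16 + (7) = 23 — verified.
Step 6: x = -15 + (-8) = -23, y = 23 + (-9) = 14 — verified.
Step 7: x = -23 + (0) = -23, y = 14 + (-4) = 10 — agrees with the printout.
No step deviates from the rules.

no error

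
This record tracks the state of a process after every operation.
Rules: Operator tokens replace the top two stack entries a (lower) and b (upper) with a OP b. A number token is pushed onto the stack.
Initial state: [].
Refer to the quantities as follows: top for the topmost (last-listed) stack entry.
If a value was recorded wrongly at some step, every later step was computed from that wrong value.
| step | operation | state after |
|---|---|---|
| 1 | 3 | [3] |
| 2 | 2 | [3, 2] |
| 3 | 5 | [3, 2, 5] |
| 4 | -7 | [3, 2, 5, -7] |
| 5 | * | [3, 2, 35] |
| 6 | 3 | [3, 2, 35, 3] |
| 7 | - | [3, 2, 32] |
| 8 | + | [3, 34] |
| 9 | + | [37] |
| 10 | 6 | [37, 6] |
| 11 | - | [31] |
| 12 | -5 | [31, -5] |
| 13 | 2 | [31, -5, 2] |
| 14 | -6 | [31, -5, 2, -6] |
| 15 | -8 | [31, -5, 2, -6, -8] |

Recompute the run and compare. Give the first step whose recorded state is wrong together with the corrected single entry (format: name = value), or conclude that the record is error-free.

step 1: push 3: top = 3 -> consistent with the record
step 2: push 2: top = 2 -> confirmed correct
step 3: push 5: top = 5 -> checks out
step 4: push -7: top = -7 -> verified
step 5: 5 * -7 = -35 -> the entry is off here
That makes step 5 the first incorrect line — top = -35 is what it should show.

step 5, top = -35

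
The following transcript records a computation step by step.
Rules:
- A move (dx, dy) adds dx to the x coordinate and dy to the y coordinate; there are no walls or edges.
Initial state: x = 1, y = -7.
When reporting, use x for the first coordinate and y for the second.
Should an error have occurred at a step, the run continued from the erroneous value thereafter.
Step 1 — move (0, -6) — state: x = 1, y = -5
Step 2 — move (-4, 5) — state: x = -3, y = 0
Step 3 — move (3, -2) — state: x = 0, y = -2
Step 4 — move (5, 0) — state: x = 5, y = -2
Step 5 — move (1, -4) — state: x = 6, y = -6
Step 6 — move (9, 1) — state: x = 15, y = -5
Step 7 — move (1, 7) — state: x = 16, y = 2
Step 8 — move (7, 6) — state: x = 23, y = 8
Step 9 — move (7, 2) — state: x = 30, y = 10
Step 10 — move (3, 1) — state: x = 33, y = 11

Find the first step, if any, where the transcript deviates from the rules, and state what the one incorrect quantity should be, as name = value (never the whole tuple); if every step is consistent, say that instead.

step 1, y = -13

step 1: x = 1 + (0) = 1, y = -7 + (-6) = -13 -> this is not what the transcript shows
Conclusion: step 1 carries the first error; the entry should be y = -13.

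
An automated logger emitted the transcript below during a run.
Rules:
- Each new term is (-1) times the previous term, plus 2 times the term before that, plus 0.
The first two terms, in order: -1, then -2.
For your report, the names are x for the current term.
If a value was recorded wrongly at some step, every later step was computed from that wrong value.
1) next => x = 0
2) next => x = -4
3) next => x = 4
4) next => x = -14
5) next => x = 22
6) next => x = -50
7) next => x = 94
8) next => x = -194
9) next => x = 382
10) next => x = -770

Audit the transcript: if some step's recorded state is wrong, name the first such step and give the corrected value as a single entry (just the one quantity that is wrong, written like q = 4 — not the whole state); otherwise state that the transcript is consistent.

step 4, x = -12

Recomputing the run from the initial state:
step 1: x = 0
step 2: x = -4
step 3: x = 4
step 4: x = -12
step 5: x = 20
step 6: x = -44
step 7: x = 84
step 8: x = -172
step 9: x = 340
step 10: x = -684
The first disagreement with the transcript is at step 4, where the value should be x = -12.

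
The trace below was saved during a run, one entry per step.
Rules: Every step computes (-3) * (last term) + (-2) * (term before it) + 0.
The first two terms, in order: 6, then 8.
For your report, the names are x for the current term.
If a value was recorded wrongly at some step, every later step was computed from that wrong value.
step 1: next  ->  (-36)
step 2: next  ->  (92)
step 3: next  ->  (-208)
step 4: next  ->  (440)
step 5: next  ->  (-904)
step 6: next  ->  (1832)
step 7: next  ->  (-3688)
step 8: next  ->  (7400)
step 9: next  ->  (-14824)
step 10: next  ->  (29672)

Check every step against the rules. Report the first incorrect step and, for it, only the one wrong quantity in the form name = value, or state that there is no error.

step 3, x = -204

step 1: x = -3*(8) + (-2)*(6) + (0) = -36 -> verified
step 2: x = -3*(-36) + (-2)*(8) + (0) = 92 -> consistent with the trace
step 3: x = -3*(92) + (-2)*(-36) + (0) = -204 -> the entry is off here
That makes step 3 the first incorrect line — x = -204 is what it should show.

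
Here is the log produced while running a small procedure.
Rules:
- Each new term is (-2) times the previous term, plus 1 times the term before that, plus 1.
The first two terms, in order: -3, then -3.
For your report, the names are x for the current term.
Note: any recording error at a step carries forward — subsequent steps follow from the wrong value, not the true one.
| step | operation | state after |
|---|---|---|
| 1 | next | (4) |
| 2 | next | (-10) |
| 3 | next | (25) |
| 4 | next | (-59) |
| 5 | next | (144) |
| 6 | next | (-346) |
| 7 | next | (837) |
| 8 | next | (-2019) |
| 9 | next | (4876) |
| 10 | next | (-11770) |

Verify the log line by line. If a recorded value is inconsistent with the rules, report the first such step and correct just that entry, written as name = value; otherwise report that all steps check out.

no error

Recomputing the run from the initial state:
step 1: x = 4
step 2: x = -10
step 3: x = 25
step 4: x = -59
step 5: x = 144
step 6: x = -346
step 7: x = 837
step 8: x = -2019
step 9: x = 4876
step 10: x = -11770
This matches the log at every step.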